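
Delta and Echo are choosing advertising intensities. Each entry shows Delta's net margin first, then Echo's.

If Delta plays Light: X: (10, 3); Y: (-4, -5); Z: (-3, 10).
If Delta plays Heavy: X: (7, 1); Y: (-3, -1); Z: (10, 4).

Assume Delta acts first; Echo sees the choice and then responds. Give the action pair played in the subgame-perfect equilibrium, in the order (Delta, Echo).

(Heavy, Z)

Backward induction with Delta moving first.
- Light → Echo plays Z (best of 3, -5, 10); Delta gets -3.
- Heavy → Echo plays Z (best of 1, -1, 4); Delta gets 10.
Among -3, 10, the best is 10 at Heavy. Subgame-perfect outcome: (Heavy, Z) with payoffs (10, 4).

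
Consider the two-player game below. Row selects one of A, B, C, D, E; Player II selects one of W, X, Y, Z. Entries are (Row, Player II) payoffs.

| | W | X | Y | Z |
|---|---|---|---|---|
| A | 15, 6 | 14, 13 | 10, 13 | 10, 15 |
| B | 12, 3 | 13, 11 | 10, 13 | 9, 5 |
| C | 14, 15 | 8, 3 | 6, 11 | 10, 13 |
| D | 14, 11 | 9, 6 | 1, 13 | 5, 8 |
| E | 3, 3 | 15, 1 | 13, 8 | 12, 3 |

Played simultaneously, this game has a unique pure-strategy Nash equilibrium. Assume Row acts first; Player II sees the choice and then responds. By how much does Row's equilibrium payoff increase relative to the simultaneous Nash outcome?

1

Backward induction with Row moving first.
- A: Player II compares 6, 13, 13, 15 and picks Z; Row would get 10.
- B: Player II compares 3, 11, 13, 5 and picks Y; Row would get 10.
- C: Player II compares 15, 3, 11, 13 and picks W; Row would get 14.
- D: Player II compares 11, 6, 13, 8 and picks Y; Row would get 1.
- E: Player II compares 3, 1, 8, 3 and picks Y; Row would get 13.
Among 10, 10, 14, 1, 13, the best is 14 at C. Subgame-perfect outcome: (C, W) with payoffs (14, 15).
For the simultaneous game, intersect best replies.
Row's best replies: W→A; X→E; Y→E; Z→E.
Player II's best replies: A→Z; B→Y; C→W; D→Y; E→Y.
Only (E, Y) has each player best-responding; Nash payoffs (13, 8).
Row's commitment gain: 14 − 13 = 1.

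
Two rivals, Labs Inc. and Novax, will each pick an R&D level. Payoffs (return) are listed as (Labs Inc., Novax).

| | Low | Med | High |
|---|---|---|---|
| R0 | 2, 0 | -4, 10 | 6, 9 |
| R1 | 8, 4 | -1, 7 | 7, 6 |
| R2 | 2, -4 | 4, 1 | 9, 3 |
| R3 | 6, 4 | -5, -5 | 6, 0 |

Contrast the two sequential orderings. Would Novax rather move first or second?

If Labs Inc. leads: Novax's best replies are R0→Med, R1→Med, R2→High, R3→Low; Labs Inc.'s induced payoffs -4, -1, 9, 6; outcome (R2, High), payoffs (9, 3).
If Novax leads: Labs Inc.'s best replies are Low→R1, Med→R2, High→R2; Novax's induced payoffs 4, 1, 3; outcome (R1, Low), payoffs (8, 4).
Novax gets 4 moving first and 3 moving second, so Novax prefers to move first.

first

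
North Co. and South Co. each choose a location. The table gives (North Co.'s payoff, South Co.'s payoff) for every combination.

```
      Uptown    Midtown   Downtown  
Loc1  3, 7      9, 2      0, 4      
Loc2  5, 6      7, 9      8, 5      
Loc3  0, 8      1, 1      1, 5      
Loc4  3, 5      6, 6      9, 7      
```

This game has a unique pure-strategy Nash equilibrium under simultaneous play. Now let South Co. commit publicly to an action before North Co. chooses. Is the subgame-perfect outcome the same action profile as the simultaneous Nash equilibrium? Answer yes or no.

yes

Work backward from North Co.'s decision.
- Uptown → North Co. plays Loc2 (best of 3, 5, 0, 3); South Co. gets 6.
- Midtown → North Co. plays Loc1 (best of 9, 7, 1, 6); South Co. gets 2.
- Downtown → North Co. plays Loc4 (best of 0, 8, 1, 9); South Co. gets 7.
Among 6, 2, 7, the best is 7 at Downtown. Subgame-perfect outcome: (Loc4, Downtown) with payoffs (9, 7).
Now find the simultaneous Nash equilibrium.
North Co.'s best replies: Uptown→Loc2; Midtown→Loc1; Downtown→Loc4.
South Co.'s best replies: Loc1→Uptown; Loc2→Midtown; Loc3→Uptown; Loc4→Downtown.
The unique mutual best reply is (Loc4, Downtown), giving (9, 7).
Sequential outcome (Loc4, Downtown) coincides with the Nash profile (Loc4, Downtown).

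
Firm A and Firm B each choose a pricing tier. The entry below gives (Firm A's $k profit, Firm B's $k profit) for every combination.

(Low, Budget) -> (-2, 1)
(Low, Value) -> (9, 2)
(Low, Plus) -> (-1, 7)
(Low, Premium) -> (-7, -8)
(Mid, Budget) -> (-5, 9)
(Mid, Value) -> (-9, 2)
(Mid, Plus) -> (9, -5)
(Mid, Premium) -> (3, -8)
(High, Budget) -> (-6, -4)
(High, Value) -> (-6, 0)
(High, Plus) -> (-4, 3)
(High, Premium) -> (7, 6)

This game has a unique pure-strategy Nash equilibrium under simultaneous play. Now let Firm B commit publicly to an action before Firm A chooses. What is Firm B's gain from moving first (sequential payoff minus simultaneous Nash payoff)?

0

Firm A best-responds to each possible Firm B move:
- Budget: BR = Low, leader payoff 1.
- Value: BR = Low, leader payoff 2.
- Plus: BR = Mid, leader payoff -5.
- Premium: BR = High, leader payoff 6.
Firm B's induced payoffs are 1, 2, -5, 6, so Firm B commits to Premium. Subgame-perfect outcome: (High, Premium) with payoffs (7, 6).
Now find the simultaneous Nash equilibrium.
Firm A's best replies: Budget→Low; Value→Low; Plus→Mid; Premium→High.
Firm B's best replies: Low→Plus; Mid→Budget; High→Premium.
Only (High, Premium) has each player best-responding; Nash payoffs (7, 6).
Firm B's commitment gain: 6 − 6 = 0.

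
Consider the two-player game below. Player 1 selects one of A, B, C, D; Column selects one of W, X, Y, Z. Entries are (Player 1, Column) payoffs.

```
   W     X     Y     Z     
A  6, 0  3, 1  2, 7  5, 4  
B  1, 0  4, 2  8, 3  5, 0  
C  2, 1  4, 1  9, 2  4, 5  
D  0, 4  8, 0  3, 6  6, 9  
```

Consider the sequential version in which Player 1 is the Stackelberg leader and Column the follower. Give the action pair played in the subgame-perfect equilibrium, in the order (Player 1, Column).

(B, Y)

Work backward from Column's decision.
- A → Column plays Y (best of 0, 1, 7, 4); Player 1 gets 2.
- B → Column plays Y (best of 0, 2, 3, 0); Player 1 gets 8.
- C → Column plays Z (best of 1, 1, 2, 5); Player 1 gets 4.
- D → Column plays Z (best of 4, 0, 6, 9); Player 1 gets 6.
Player 1's induced payoffs are 2, 8, 4, 6, so Player 1 commits to B. Subgame-perfect outcome: (B, Y) with payoffs (8, 3).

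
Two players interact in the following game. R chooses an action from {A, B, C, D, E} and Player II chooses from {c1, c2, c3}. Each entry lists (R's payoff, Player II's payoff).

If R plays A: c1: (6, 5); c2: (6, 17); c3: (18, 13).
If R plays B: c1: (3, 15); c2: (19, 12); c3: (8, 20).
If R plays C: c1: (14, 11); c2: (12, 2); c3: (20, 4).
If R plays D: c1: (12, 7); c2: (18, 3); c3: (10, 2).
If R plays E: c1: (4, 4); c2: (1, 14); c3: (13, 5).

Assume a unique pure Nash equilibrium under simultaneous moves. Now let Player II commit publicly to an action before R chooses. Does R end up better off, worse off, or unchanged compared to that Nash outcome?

better off

R best-responds to each possible Player II move:
- c1: BR = C, leader payoff 11.
- c2: BR = B, leader payoff 12.
- c3: BR = C, leader payoff 4.
Among 11, 12, 4, the best is 12 at c2. Subgame-perfect outcome: (B, c2) with payoffs (19, 12).
For the simultaneous game, intersect best replies.
R's best replies: c1→C; c2→B; c3→C.
Player II's best replies: A→c2; B→c3; C→c1; D→c1; E→c2.
Only (C, c1) has each player best-responding; Nash payoffs (14, 11).
R earns 19 sequentially versus 14 at the Nash outcome: better off.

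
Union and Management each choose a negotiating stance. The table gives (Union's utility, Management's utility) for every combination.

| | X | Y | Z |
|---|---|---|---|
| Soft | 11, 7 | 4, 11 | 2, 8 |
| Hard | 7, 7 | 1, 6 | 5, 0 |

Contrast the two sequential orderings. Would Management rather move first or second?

first

If Union leads: Management's best replies are Soft→Y, Hard→X; Union's induced payoffs 4, 7; outcome (Hard, X), payoffs (7, 7).
If Management leads: Union's best replies are X→Soft, Y→Soft, Z→Hard; Management's induced payoffs 7, 11, 0; outcome (Soft, Y), payoffs (4, 11).
Management gets 11 moving first and 7 moving second, so Management prefers to move first.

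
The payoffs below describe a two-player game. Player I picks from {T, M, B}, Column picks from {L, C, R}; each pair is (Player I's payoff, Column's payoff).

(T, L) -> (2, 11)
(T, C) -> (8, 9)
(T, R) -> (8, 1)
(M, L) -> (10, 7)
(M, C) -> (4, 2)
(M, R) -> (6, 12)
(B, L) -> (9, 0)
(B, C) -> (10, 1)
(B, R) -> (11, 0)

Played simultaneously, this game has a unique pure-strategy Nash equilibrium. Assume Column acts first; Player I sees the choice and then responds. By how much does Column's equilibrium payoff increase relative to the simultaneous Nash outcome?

6

Player I best-responds to each possible Column move:
- L: Player I compares 2, 10, 9 and picks M; Column would get 7.
- C: Player I compares 8, 4, 10 and picks B; Column would get 1.
- R: Player I compares 8, 6, 11 and picks B; Column would get 0.
Among 7, 1, 0, the best is 7 at L. Subgame-perfect outcome: (M, L) with payoffs (10, 7).
Under simultaneous play:
Player I's best replies: L→M; C→B; R→B.
Column's best replies: T→L; M→R; B→C.
Only (B, C) has each player best-responding; Nash payoffs (10, 1).
Column's commitment gain: 7 − 1 = 6.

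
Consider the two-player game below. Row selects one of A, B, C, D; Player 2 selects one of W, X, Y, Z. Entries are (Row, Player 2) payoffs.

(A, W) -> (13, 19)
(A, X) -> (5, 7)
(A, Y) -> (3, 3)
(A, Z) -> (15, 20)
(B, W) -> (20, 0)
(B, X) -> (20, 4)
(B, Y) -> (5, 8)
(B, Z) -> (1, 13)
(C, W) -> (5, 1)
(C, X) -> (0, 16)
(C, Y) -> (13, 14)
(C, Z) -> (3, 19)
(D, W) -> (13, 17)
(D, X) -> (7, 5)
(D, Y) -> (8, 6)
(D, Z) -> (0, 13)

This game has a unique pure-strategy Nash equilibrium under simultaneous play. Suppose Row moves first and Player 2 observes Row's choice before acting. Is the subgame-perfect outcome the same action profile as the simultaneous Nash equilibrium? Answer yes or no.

yes

Backward induction with Row moving first.
- A: BR = Z, leader payoff 15.
- B: BR = Z, leader payoff 1.
- C: BR = Z, leader payoff 3.
- D: BR = W, leader payoff 13.
Maximizing over 15, 1, 3, 13, Row chooses A. Subgame-perfect outcome: (A, Z) with payoffs (15, 20).
Under simultaneous play:
Row's best replies: W→B; X→B; Y→C; Z→A.
Player 2's best replies: A→Z; B→Z; C→Z; D→W.
Only (A, Z) has each player best-responding; Nash payoffs (15, 20).
Sequential outcome (A, Z) coincides with the Nash profile (A, Z).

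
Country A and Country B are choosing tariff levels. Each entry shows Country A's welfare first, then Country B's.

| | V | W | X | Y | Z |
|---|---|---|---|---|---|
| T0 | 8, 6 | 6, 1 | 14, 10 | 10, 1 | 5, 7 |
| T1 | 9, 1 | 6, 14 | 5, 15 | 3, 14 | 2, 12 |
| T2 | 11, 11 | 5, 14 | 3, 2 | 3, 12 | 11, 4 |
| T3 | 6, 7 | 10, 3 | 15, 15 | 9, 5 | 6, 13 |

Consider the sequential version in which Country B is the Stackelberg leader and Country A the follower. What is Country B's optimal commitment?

Country A best-responds to each possible Country B move:
- V → Country A plays T2 (best of 8, 9, 11, 6); Country B gets 11.
- W → Country A plays T3 (best of 6, 6, 5, 10); Country B gets 3.
- X → Country A plays T3 (best of 14, 5, 3, 15); Country B gets 15.
- Y → Country A plays T0 (best of 10, 3, 3, 9); Country B gets 1.
- Z → Country A plays T2 (best of 5, 2, 11, 6); Country B gets 4.
Country B's induced payoffs are 11, 3, 15, 1, 4, so Country B commits to X. Subgame-perfect outcome: (T3, X) with payoffs (15, 15).

X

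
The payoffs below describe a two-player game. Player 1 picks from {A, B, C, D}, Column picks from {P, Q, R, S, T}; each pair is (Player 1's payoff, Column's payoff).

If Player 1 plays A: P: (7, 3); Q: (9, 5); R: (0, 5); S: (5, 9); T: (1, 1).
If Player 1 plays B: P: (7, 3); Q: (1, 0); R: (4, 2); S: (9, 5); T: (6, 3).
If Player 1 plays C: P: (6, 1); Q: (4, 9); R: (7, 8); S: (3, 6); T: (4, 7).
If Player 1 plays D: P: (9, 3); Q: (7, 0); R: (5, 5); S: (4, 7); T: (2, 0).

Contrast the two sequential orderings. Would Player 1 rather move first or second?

If Player 1 leads: Column's best replies are A→S, B→S, C→Q, D→S; Player 1's induced payoffs 5, 9, 4, 4; outcome (B, S), payoffs (9, 5).
If Column leads: Player 1's best replies are P→D, Q→A, R→C, S→B, T→B; Column's induced payoffs 3, 5, 8, 5, 3; outcome (C, R), payoffs (7, 8).
Player 1 gets 9 moving first and 7 moving second, so Player 1 prefers to move first.

first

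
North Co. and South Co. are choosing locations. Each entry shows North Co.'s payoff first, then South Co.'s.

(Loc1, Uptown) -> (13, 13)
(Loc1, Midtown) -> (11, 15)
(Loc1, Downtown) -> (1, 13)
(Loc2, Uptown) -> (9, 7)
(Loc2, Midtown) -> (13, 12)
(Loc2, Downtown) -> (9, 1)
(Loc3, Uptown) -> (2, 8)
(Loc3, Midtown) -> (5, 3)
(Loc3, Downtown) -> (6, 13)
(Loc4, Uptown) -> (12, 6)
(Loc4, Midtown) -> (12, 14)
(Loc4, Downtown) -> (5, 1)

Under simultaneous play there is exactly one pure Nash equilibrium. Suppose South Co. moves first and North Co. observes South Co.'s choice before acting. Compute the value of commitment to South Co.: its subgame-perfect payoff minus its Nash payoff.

Solve by backward induction (South Co. leads).
- Uptown: North Co. compares 13, 9, 2, 12 and picks Loc1; South Co. would get 13.
- Midtown: North Co. compares 11, 13, 5, 12 and picks Loc2; South Co. would get 12.
- Downtown: North Co. compares 1, 9, 6, 5 and picks Loc2; South Co. would get 1.
South Co.'s induced payoffs are 13, 12, 1, so South Co. commits to Uptown. Subgame-perfect outcome: (Loc1, Uptown) with payoffs (13, 13).
For the simultaneous game, intersect best replies.
North Co.'s best replies: Uptown→Loc1; Midtown→Loc2; Downtown→Loc2.
South Co.'s best replies: Loc1→Midtown; Loc2→Midtown; Loc3→Downtown; Loc4→Midtown.
The unique mutual best reply is (Loc2, Midtown), giving (13, 12).
South Co.'s commitment gain: 13 − 12 = 1.

1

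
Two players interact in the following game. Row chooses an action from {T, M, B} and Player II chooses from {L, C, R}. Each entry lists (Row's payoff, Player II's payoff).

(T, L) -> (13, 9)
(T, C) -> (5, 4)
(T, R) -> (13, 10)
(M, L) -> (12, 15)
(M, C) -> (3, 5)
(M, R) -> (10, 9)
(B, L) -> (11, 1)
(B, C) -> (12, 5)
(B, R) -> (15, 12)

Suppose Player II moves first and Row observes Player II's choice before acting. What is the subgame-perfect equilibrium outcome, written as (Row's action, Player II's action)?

Backward induction with Player II moving first.
- L: BR = T, leader payoff 9.
- C: BR = B, leader payoff 5.
- R: BR = B, leader payoff 12.
Among 9, 5, 12, the best is 12 at R. Subgame-perfect outcome: (B, R) with payoffs (15, 12).

(B, R)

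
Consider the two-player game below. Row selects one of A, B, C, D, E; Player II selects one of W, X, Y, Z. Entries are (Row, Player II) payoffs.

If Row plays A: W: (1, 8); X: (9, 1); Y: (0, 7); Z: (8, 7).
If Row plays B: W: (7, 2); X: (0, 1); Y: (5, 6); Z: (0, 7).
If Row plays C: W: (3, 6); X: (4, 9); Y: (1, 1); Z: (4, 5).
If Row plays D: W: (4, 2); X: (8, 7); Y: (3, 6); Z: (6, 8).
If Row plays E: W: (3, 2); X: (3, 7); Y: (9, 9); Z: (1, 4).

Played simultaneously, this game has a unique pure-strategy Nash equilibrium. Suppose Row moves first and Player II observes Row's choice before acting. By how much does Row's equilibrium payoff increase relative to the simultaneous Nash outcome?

0

Work backward from Player II's decision.
- A: BR = W, leader payoff 1.
- B: BR = Z, leader payoff 0.
- C: BR = X, leader payoff 4.
- D: BR = Z, leader payoff 6.
- E: BR = Y, leader payoff 9.
Row's induced payoffs are 1, 0, 4, 6, 9, so Row commits to E. Subgame-perfect outcome: (E, Y) with payoffs (9, 9).
Now find the simultaneous Nash equilibrium.
Row's best replies: W→B; X→A; Y→E; Z→A.
Player II's best replies: A→W; B→Z; C→X; D→Z; E→Y.
Only (E, Y) has each player best-responding; Nash payoffs (9, 9).
Row's commitment gain: 9 − 9 = 0.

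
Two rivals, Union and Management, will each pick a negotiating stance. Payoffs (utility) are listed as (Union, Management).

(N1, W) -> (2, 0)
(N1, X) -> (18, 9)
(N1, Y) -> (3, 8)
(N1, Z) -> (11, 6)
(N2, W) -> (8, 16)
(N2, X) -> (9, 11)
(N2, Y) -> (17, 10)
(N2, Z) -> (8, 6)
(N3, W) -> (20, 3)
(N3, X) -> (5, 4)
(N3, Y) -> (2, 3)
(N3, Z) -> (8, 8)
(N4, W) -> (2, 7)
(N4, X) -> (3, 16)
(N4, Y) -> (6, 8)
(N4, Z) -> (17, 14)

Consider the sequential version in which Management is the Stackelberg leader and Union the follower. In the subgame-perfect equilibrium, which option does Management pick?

Solve by backward induction (Management leads).
- W: Union compares 2, 8, 20, 2 and picks N3; Management would get 3.
- X: Union compares 18, 9, 5, 3 and picks N1; Management would get 9.
- Y: Union compares 3, 17, 2, 6 and picks N2; Management would get 10.
- Z: Union compares 11, 8, 8, 17 and picks N4; Management would get 14.
Maximizing over 3, 9, 10, 14, Management chooses Z. Subgame-perfect outcome: (N4, Z) with payoffs (17, 14).

Z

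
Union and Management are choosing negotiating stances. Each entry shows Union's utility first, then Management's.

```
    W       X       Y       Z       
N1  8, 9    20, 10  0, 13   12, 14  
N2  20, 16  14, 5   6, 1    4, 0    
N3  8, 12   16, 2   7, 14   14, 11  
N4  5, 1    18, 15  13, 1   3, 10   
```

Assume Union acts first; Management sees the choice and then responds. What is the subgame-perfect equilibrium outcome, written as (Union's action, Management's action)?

Work backward from Management's decision.
- N1 → Management plays Z (best of 9, 10, 13, 14); Union gets 12.
- N2 → Management plays W (best of 16, 5, 1, 0); Union gets 20.
- N3 → Management plays Y (best of 12, 2, 14, 11); Union gets 7.
- N4 → Management plays X (best of 1, 15, 1, 10); Union gets 18.
Union's induced payoffs are 12, 20, 7, 18, so Union commits to N2. Subgame-perfect outcome: (N2, W) with payoffs (20, 16).

(N2, W)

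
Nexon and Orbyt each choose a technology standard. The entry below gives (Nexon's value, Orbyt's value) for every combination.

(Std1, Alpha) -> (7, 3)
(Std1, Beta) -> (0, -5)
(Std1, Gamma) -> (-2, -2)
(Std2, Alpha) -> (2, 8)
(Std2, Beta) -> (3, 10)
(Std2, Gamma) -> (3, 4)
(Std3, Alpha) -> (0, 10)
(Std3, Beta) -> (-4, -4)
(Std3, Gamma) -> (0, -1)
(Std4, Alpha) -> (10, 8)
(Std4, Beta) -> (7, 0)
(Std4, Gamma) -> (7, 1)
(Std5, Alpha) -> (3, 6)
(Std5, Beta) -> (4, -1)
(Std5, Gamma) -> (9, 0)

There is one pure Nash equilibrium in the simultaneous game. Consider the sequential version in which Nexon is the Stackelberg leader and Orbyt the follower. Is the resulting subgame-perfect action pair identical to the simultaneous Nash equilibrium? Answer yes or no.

Orbyt best-responds to each possible Nexon move:
- Std1: Orbyt compares 3, -5, -2 and picks Alpha; Nexon would get 7.
- Std2: Orbyt compares 8, 10, 4 and picks Beta; Nexon would get 3.
- Std3: Orbyt compares 10, -4, -1 and picks Alpha; Nexon would get 0.
- Std4: Orbyt compares 8, 0, 1 and picks Alpha; Nexon would get 10.
- Std5: Orbyt compares 6, -1, 0 and picks Alpha; Nexon would get 3.
Among 7, 3, 0, 10, 3, the best is 10 at Std4. Subgame-perfect outcome: (Std4, Alpha) with payoffs (10, 8).
For the simultaneous game, intersect best replies.
Nexon's best replies: Alpha→Std4; Beta→Std4; Gamma→Std5.
Orbyt's best replies: Std1→Alpha; Std2→Beta; Std3→Alpha; Std4→Alpha; Std5→Alpha.
Only (Std4, Alpha) has each player best-responding; Nash payoffs (10, 8).
Sequential outcome (Std4, Alpha) coincides with the Nash profile (Std4, Alpha).

yes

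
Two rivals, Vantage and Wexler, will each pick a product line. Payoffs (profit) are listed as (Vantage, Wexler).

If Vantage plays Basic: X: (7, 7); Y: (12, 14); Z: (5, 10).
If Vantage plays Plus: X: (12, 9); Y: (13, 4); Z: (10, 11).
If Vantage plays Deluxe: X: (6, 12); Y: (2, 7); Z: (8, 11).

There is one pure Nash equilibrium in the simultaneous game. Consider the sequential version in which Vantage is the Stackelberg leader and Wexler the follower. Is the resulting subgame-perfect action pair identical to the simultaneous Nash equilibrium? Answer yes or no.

Solve by backward induction (Vantage leads).
- Basic: BR = Y, leader payoff 12.
- Plus: BR = Z, leader payoff 10.
- Deluxe: BR = X, leader payoff 6.
Maximizing over 12, 10, 6, Vantage chooses Basic. Subgame-perfect outcome: (Basic, Y) with payoffs (12, 14).
Under simultaneous play:
Vantage's best replies: X→Plus; Y→Plus; Z→Plus.
Wexler's best replies: Basic→Y; Plus→Z; Deluxe→X.
The unique mutual best reply is (Plus, Z), giving (10, 11).
Sequential outcome (Basic, Y) differs from the Nash profile (Plus, Z).

no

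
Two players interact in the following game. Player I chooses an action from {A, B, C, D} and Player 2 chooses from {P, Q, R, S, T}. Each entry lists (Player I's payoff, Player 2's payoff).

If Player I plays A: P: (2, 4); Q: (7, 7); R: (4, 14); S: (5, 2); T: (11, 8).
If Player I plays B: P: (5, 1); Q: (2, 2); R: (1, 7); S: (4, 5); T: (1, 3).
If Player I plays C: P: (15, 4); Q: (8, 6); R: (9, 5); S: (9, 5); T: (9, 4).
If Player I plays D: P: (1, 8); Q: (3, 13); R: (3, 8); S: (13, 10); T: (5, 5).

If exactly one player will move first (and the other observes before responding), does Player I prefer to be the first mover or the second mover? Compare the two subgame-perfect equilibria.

second

If Player I leads: Player 2's best replies are A→R, B→R, C→Q, D→Q; Player I's induced payoffs 4, 1, 8, 3; outcome (C, Q), payoffs (8, 6).
If Player 2 leads: Player I's best replies are P→C, Q→C, R→C, S→D, T→A; Player 2's induced payoffs 4, 6, 5, 10, 8; outcome (D, S), payoffs (13, 10).
Player I gets 8 moving first and 13 moving second, so Player I prefers to move second.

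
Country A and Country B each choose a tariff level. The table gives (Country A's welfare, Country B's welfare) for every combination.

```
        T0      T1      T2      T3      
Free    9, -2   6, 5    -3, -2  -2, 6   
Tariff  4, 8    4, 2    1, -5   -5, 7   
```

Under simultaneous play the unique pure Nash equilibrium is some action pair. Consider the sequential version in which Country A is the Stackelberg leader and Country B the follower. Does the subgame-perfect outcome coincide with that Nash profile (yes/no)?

no

Country B best-responds to each possible Country A move:
- Free → Country B plays T3 (best of -2, 5, -2, 6); Country A gets -2.
- Tariff → Country B plays T0 (best of 8, 2, -5, 7); Country A gets 4.
Country A's induced payoffs are -2, 4, so Country A commits to Tariff. Subgame-perfect outcome: (Tariff, T0) with payoffs (4, 8).
Under simultaneous play:
Country A's best replies: T0→Free; T1→Free; T2→Tariff; T3→Free.
Country B's best replies: Free→T3; Tariff→T0.
Only (Free, T3) has each player best-responding; Nash payoffs (-2, 6).
Sequential outcome (Tariff, T0) differs from the Nash profile (Free, T3).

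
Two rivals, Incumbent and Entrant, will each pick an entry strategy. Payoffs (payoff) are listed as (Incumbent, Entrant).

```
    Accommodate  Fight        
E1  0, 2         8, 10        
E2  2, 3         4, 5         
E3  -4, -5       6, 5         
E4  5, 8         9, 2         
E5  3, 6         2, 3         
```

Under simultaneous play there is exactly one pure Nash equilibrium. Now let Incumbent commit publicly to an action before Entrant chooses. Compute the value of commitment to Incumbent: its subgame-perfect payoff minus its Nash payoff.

3

Backward induction with Incumbent moving first.
- E1: BR = Fight, leader payoff 8.
- E2: BR = Fight, leader payoff 4.
- E3: BR = Fight, leader payoff 6.
- E4: BR = Accommodate, leader payoff 5.
- E5: BR = Accommodate, leader payoff 3.
Among 8, 4, 6, 5, 3, the best is 8 at E1. Subgame-perfect outcome: (E1, Fight) with payoffs (8, 10).
Now find the simultaneous Nash equilibrium.
Incumbent's best replies: Accommodate→E4; Fight→E4.
Entrant's best replies: E1→Fight; E2→Fight; E3→Fight; E4→Accommodate; E5→Accommodate.
Only (E4, Accommodate) has each player best-responding; Nash payoffs (5, 8).
Incumbent's commitment gain: 8 − 5 = 3.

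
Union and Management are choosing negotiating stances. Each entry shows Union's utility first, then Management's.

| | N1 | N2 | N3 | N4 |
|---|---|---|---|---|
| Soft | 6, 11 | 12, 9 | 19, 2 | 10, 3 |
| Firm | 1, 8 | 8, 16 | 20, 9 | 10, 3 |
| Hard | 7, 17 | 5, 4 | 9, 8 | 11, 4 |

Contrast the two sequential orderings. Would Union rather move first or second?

first

If Union leads: Management's best replies are Soft→N1, Firm→N2, Hard→N1; Union's induced payoffs 6, 8, 7; outcome (Firm, N2), payoffs (8, 16).
If Management leads: Union's best replies are N1→Hard, N2→Soft, N3→Firm, N4→Hard; Management's induced payoffs 17, 9, 9, 4; outcome (Hard, N1), payoffs (7, 17).
Union gets 8 moving first and 7 moving second, so Union prefers to move first.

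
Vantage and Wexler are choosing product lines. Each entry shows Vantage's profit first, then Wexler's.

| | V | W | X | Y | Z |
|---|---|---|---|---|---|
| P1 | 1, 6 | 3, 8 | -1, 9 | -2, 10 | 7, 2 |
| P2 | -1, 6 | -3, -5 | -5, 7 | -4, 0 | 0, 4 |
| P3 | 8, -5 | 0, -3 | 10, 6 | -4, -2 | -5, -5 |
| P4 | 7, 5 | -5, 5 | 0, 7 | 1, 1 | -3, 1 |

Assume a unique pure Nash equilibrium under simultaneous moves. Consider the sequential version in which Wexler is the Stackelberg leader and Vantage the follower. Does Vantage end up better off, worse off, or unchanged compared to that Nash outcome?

Work backward from Vantage's decision.
- V: Vantage compares 1, -1, 8, 7 and picks P3; Wexler would get -5.
- W: Vantage compares 3, -3, 0, -5 and picks P1; Wexler would get 8.
- X: Vantage compares -1, -5, 10, 0 and picks P3; Wexler would get 6.
- Y: Vantage compares -2, -4, -4, 1 and picks P4; Wexler would get 1.
- Z: Vantage compares 7, 0, -5, -3 and picks P1; Wexler would get 2.
Among -5, 8, 6, 1, 2, the best is 8 at W. Subgame-perfect outcome: (P1, W) with payoffs (3, 8).
Now find the simultaneous Nash equilibrium.
Vantage's best replies: V→P3; W→P1; X→P3; Y→P4; Z→P1.
Wexler's best replies: P1→Y; P2→X; P3→X; P4→X.
Only (P3, X) has each player best-responding; Nash payoffs (10, 6).
Vantage earns 3 sequentially versus 10 at the Nash outcome: worse off.

worse off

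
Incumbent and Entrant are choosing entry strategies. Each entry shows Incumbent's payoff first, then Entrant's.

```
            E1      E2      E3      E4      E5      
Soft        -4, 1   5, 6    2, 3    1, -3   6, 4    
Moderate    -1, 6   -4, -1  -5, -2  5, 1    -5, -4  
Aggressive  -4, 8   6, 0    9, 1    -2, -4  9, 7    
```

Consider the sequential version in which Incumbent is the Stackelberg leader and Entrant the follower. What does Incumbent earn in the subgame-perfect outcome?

Entrant best-responds to each possible Incumbent move:
- Soft: Entrant compares 1, 6, 3, -3, 4 and picks E2; Incumbent would get 5.
- Moderate: Entrant compares 6, -1, -2, 1, -4 and picks E1; Incumbent would get -1.
- Aggressive: Entrant compares 8, 0, 1, -4, 7 and picks E1; Incumbent would get -4.
Incumbent's induced payoffs are 5, -1, -4, so Incumbent commits to Soft. Subgame-perfect outcome: (Soft, E2) with payoffs (5, 6).

5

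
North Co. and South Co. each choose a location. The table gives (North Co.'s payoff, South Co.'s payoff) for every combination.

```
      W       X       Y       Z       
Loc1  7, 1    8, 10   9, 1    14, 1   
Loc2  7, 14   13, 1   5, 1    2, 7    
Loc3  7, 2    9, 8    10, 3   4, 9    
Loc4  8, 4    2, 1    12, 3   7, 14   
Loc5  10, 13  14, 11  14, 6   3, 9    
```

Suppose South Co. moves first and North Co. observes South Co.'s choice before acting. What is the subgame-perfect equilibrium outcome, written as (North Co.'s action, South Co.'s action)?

North Co. best-responds to each possible South Co. move:
- W: North Co. compares 7, 7, 7, 8, 10 and picks Loc5; South Co. would get 13.
- X: North Co. compares 8, 13, 9, 2, 14 and picks Loc5; South Co. would get 11.
- Y: North Co. compares 9, 5, 10, 12, 14 and picks Loc5; South Co. would get 6.
- Z: North Co. compares 14, 2, 4, 7, 3 and picks Loc1; South Co. would get 1.
Maximizing over 13, 11, 6, 1, South Co. chooses W. Subgame-perfect outcome: (Loc5, W) with payoffs (10, 13).

(Loc5, W)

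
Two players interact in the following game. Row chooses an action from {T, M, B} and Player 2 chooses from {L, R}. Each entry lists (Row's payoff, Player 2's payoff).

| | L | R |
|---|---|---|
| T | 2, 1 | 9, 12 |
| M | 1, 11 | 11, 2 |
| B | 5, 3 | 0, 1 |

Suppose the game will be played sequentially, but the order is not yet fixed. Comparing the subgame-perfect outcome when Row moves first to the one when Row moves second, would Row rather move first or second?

first

If Row leads: Player 2's best replies are T→R, M→L, B→L; Row's induced payoffs 9, 1, 5; outcome (T, R), payoffs (9, 12).
If Player 2 leads: Row's best replies are L→B, R→M; Player 2's induced payoffs 3, 2; outcome (B, L), payoffs (5, 3).
Row gets 9 moving first and 5 moving second, so Row prefers to move first.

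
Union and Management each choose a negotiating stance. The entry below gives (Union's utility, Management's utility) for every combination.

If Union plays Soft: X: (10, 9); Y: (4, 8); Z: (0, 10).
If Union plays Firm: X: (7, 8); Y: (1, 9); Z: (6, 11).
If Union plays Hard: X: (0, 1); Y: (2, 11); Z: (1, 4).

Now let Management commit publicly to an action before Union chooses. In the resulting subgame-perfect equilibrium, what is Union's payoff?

Work backward from Union's decision.
- X: BR = Soft, leader payoff 9.
- Y: BR = Soft, leader payoff 8.
- Z: BR = Firm, leader payoff 11.
Management's induced payoffs are 9, 8, 11, so Management commits to Z. Subgame-perfect outcome: (Firm, Z) with payoffs (6, 11).

6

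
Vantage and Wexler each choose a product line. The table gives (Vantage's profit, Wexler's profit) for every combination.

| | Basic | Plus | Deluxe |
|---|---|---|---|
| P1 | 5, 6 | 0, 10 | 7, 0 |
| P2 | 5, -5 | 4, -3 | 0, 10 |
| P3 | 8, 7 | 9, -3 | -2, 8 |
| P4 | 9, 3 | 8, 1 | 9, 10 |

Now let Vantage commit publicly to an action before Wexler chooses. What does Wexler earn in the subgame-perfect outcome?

10

Solve by backward induction (Vantage leads).
- P1: Wexler compares 6, 10, 0 and picks Plus; Vantage would get 0.
- P2: Wexler compares -5, -3, 10 and picks Deluxe; Vantage would get 0.
- P3: Wexler compares 7, -3, 8 and picks Deluxe; Vantage would get -2.
- P4: Wexler compares 3, 1, 10 and picks Deluxe; Vantage would get 9.
Maximizing over 0, 0, -2, 9, Vantage chooses P4. Subgame-perfect outcome: (P4, Deluxe) with payoffs (9, 10).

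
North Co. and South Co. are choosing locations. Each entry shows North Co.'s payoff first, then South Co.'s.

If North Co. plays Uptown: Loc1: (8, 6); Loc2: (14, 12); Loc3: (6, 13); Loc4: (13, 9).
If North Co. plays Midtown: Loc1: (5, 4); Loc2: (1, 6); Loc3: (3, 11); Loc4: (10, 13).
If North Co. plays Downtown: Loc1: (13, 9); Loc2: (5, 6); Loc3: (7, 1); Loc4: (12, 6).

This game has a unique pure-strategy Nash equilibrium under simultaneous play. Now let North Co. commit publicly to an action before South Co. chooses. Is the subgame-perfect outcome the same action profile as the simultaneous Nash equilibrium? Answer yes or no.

yes

Solve by backward induction (North Co. leads).
- Uptown → South Co. plays Loc3 (best of 6, 12, 13, 9); North Co. gets 6.
- Midtown → South Co. plays Loc4 (best of 4, 6, 11, 13); North Co. gets 10.
- Downtown → South Co. plays Loc1 (best of 9, 6, 1, 6); North Co. gets 13.
Among 6, 10, 13, the best is 13 at Downtown. Subgame-perfect outcome: (Downtown, Loc1) with payoffs (13, 9).
For the simultaneous game, intersect best replies.
North Co.'s best replies: Loc1→Downtown; Loc2→Uptown; Loc3→Downtown; Loc4→Uptown.
South Co.'s best replies: Uptown→Loc3; Midtown→Loc4; Downtown→Loc1.
The unique mutual best reply is (Downtown, Loc1), giving (13, 9).
Sequential outcome (Downtown, Loc1) coincides with the Nash profile (Downtown, Loc1).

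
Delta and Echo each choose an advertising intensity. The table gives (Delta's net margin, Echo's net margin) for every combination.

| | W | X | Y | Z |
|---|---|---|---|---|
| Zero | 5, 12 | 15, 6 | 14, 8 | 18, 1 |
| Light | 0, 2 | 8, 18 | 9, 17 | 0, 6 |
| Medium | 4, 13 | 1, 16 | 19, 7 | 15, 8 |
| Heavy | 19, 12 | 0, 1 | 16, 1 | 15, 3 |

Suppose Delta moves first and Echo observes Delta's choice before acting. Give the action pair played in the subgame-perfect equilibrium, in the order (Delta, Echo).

Solve by backward induction (Delta leads).
- Zero → Echo plays W (best of 12, 6, 8, 1); Delta gets 5.
- Light → Echo plays X (best of 2, 18, 17, 6); Delta gets 8.
- Medium → Echo plays X (best of 13, 16, 7, 8); Delta gets 1.
- Heavy → Echo plays W (best of 12, 1, 1, 3); Delta gets 19.
Among 5, 8, 1, 19, the best is 19 at Heavy. Subgame-perfect outcome: (Heavy, W) with payoffs (19, 12).

(Heavy, W)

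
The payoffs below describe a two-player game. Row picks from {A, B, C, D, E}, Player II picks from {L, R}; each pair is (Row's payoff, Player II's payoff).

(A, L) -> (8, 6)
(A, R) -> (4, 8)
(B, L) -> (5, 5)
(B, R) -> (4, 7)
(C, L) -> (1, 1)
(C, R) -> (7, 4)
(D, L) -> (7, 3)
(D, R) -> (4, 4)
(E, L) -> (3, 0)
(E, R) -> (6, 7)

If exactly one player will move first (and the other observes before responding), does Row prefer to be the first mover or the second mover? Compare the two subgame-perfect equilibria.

second

If Row leads: Player II's best replies are A→R, B→R, C→R, D→R, E→R; Row's induced payoffs 4, 4, 7, 4, 6; outcome (C, R), payoffs (7, 4).
If Player II leads: Row's best replies are L→A, R→C; Player II's induced payoffs 6, 4; outcome (A, L), payoffs (8, 6).
Row gets 7 moving first and 8 moving second, so Row prefers to move second.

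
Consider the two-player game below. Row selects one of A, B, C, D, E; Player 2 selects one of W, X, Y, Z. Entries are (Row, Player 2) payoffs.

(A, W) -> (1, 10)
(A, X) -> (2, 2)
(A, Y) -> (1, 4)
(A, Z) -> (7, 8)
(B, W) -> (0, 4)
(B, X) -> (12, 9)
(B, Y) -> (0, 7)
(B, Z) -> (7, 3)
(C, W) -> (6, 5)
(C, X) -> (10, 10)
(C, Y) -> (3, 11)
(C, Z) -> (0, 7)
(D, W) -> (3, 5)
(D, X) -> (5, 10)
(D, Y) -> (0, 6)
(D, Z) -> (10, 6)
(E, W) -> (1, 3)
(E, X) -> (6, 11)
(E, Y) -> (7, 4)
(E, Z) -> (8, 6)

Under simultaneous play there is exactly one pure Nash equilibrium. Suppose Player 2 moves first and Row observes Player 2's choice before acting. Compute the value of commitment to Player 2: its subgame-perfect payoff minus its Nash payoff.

0

Solve by backward induction (Player 2 leads).
- W: Row compares 1, 0, 6, 3, 1 and picks C; Player 2 would get 5.
- X: Row compares 2, 12, 10, 5, 6 and picks B; Player 2 would get 9.
- Y: Row compares 1, 0, 3, 0, 7 and picks E; Player 2 would get 4.
- Z: Row compares 7, 7, 0, 10, 8 and picks D; Player 2 would get 6.
Player 2's induced payoffs are 5, 9, 4, 6, so Player 2 commits to X. Subgame-perfect outcome: (B, X) with payoffs (12, 9).
Under simultaneous play:
Row's best replies: W→C; X→B; Y→E; Z→D.
Player 2's best replies: A→W; B→X; C→Y; D→X; E→X.
The unique mutual best reply is (B, X), giving (12, 9).
Player 2's commitment gain: 9 − 9 = 0.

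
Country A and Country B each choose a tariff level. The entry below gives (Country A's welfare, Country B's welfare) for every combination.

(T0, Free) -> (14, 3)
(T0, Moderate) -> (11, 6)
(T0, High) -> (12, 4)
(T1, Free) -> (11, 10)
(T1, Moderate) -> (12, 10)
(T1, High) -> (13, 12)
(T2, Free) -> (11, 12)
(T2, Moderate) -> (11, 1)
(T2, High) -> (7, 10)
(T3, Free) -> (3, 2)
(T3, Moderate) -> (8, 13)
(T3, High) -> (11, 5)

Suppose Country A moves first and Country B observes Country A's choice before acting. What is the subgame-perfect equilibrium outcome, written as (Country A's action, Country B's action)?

(T1, High)

Solve by backward induction (Country A leads).
- T0: Country B compares 3, 6, 4 and picks Moderate; Country A would get 11.
- T1: Country B compares 10, 10, 12 and picks High; Country A would get 13.
- T2: Country B compares 12, 1, 10 and picks Free; Country A would get 11.
- T3: Country B compares 2, 13, 5 and picks Moderate; Country A would get 8.
Maximizing over 11, 13, 11, 8, Country A chooses T1. Subgame-perfect outcome: (T1, High) with payoffs (13, 12).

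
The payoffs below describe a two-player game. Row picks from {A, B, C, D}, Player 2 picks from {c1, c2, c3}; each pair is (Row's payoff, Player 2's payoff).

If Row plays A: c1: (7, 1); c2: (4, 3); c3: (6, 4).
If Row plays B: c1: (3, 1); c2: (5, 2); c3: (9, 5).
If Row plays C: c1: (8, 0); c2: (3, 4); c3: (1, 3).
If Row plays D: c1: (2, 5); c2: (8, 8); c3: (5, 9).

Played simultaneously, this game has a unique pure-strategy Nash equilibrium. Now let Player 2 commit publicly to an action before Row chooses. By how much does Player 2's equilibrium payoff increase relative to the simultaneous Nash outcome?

Solve by backward induction (Player 2 leads).
- c1: BR = C, leader payoff 0.
- c2: BR = D, leader payoff 8.
- c3: BR = B, leader payoff 5.
Among 0, 8, 5, the best is 8 at c2. Subgame-perfect outcome: (D, c2) with payoffs (8, 8).
Under simultaneous play:
Row's best replies: c1→C; c2→D; c3→B.
Player 2's best replies: A→c3; B→c3; C→c2; D→c3.
Only (B, c3) has each player best-responding; Nash payoffs (9, 5).
Player 2's commitment gain: 8 − 5 = 3.

3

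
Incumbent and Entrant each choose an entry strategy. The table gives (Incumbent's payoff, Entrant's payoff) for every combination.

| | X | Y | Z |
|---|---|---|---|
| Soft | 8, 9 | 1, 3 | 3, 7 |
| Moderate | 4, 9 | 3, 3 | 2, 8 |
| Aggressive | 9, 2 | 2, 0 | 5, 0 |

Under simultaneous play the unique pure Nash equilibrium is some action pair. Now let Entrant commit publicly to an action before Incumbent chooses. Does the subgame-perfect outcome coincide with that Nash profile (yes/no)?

Work backward from Incumbent's decision.
- X: BR = Aggressive, leader payoff 2.
- Y: BR = Moderate, leader payoff 3.
- Z: BR = Aggressive, leader payoff 0.
Entrant's induced payoffs are 2, 3, 0, so Entrant commits to Y. Subgame-perfect outcome: (Moderate, Y) with payoffs (3, 3).
For the simultaneous game, intersect best replies.
Incumbent's best replies: X→Aggressive; Y→Moderate; Z→Aggressive.
Entrant's best replies: Soft→X; Moderate→X; Aggressive→X.
The unique mutual best reply is (Aggressive, X), giving (9, 2).
Sequential outcome (Moderate, Y) differs from the Nash profile (Aggressive, X).

no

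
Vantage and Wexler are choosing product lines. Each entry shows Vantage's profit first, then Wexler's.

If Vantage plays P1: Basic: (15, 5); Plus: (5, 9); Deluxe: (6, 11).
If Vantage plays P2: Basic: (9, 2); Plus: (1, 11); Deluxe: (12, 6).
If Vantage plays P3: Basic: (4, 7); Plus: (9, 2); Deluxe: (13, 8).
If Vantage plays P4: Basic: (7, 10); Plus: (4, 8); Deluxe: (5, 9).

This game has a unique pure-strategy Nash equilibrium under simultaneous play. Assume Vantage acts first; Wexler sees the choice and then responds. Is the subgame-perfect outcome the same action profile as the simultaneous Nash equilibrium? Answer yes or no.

yes

Wexler best-responds to each possible Vantage move:
- P1 → Wexler plays Deluxe (best of 5, 9, 11); Vantage gets 6.
- P2 → Wexler plays Plus (best of 2, 11, 6); Vantage gets 1.
- P3 → Wexler plays Deluxe (best of 7, 2, 8); Vantage gets 13.
- P4 → Wexler plays Basic (best of 10, 8, 9); Vantage gets 7.
Maximizing over 6, 1, 13, 7, Vantage chooses P3. Subgame-perfect outcome: (P3, Deluxe) with payoffs (13, 8).
For the simultaneous game, intersect best replies.
Vantage's best replies: Basic→P1; Plus→P3; Deluxe→P3.
Wexler's best replies: P1→Deluxe; P2→Plus; P3→Deluxe; P4→Basic.
Only (P3, Deluxe) has each player best-responding; Nash payoffs (13, 8).
Sequential outcome (P3, Deluxe) coincides with the Nash profile (P3, Deluxe).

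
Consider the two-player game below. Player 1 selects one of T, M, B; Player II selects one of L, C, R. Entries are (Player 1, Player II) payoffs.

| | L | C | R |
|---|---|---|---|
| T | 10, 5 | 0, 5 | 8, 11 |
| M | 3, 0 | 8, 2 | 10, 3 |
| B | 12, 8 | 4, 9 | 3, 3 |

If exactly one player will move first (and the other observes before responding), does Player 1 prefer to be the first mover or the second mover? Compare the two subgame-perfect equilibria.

If Player 1 leads: Player II's best replies are T→R, M→R, B→C; Player 1's induced payoffs 8, 10, 4; outcome (M, R), payoffs (10, 3).
If Player II leads: Player 1's best replies are L→B, C→M, R→M; Player II's induced payoffs 8, 2, 3; outcome (B, L), payoffs (12, 8).
Player 1 gets 10 moving first and 12 moving second, so Player 1 prefers to move second.

second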